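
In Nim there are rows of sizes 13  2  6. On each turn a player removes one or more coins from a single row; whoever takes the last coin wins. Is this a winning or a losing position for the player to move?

Winning position

Bitwise XOR of the heap sizes:
  1101  (13)
  0010  (2)
  0110  (6)
  ----
  1001  (9)
The nim-sum is 9 ≠ 0, so this is an N-position: the player to move can win.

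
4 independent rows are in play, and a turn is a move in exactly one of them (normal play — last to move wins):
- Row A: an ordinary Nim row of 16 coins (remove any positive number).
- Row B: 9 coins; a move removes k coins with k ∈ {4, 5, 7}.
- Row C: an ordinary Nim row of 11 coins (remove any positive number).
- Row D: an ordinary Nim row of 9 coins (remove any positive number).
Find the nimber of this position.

16

Row A is a plain Nim row of size 16, so its Grundy value is 16.
For row B, compute g(0), g(1), … with moves {4, 5, 7}:
k:     0  1  2  3  4  5  6  7  8  9
g(k):  0  0  0  0  1  1  1  1  2  2
So g(9) = 2.
Row C is a plain Nim row of size 11, so its Grundy value is 11.
Row D is a plain Nim row of size 9, so its Grundy value is 9.
By the Sprague-Grundy theorem, the Grundy value of a sum of independent games is the XOR of the component values.
Combined value = 16 ⊕ 2 ⊕ 11 ⊕ 9 = 16.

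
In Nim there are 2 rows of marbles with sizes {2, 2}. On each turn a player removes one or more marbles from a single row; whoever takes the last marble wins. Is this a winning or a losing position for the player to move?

Compute the nim-sum pairwise:
2 ⊕ 2 = 0
The nim-sum is 0, so this is a P-position: the player to move is in a losing position under optimal play.

Losing position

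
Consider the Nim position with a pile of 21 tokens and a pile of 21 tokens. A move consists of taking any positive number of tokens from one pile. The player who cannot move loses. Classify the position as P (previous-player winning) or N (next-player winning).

Compute the nim-sum pairwise:
21 ⊕ 21 = 0
The nim-sum is 0, so this is a P-position: the player to move is in a losing position under optimal play.

P-position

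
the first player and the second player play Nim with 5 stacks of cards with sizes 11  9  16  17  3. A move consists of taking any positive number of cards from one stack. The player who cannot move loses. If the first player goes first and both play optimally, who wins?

the second player wins

Nim-sum: 11 XOR 9 XOR 16 XOR 17 XOR 3 = 0.
The nim-sum is 0, so this is a P-position: the player to move is in a losing position under optimal play; the first player is about to move from it and so loses — the second player wins.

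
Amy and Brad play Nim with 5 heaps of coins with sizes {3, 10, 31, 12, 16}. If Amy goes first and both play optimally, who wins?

Compute the nim-sum pairwise:
3 XOR 10 = 9
9 XOR 31 = 22
22 XOR 12 = 26
26 XOR 16 = 10
The nim-sum is 10 ≠ 0, so this is an N-position: the player to move can win; Amy has a winning move.

Amy wins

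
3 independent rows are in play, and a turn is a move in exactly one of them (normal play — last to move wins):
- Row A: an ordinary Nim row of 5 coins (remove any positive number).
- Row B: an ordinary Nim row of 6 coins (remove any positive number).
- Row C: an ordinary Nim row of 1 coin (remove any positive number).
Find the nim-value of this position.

Row A is a plain Nim row of size 5, so its Grundy value is 5.
Row B is a plain Nim row of size 6, so its Grundy value is 6.
Row C is a plain Nim row of size 1, so its Grundy value is 1.
The value of a disjunctive sum is the nim-sum of the parts.
Combined value = 5 XOR 6 XOR 1 = 2.

2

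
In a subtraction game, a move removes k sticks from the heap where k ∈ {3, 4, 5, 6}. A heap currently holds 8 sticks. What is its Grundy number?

2

Compute g(0), g(1), … for moves {3, 4, 5, 6}:
g(0) = mex{} = 0
g(1) = mex{} = 0
g(2) = mex{} = 0
g(3) = mex{0} = 1
g(4) = mex{0} = 1
g(5) = mex{0} = 1
g(6) = mex{0,1} = 2
g(7) = mex{0,1} = 2
g(8) = mex{0,1} = 2
So g(8) = 2.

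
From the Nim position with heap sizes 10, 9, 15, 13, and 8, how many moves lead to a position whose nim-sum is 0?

Nim-sum: 10 ⊕ 9 ⊕ 15 ⊕ 13 ⊕ 8 = 9.
The overall nim-sum is X = 9. A heap of size p has a winning move iff p XOR X < p (reduce it to p XOR X).
  10: 10 XOR 9 = 3 < 10 — winning move (to 3).
  9: 9 XOR 9 = 0 < 9 — winning move (to 0).
  15: 15 XOR 9 = 6 < 15 — winning move (to 6).
  13: 13 XOR 9 = 4 < 13 — winning move (to 4).
  8: 8 XOR 9 = 1 < 8 — winning move (to 1).
That gives 5 winning moves.

5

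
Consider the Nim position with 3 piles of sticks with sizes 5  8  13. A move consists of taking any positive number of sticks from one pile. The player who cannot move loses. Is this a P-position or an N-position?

Compute the nim-sum pairwise:
5 ^ 8 = 13
13 ^ 13 = 0
The nim-sum is 0, so this is a P-position: the player to move is in a losing position under optimal play.

P-position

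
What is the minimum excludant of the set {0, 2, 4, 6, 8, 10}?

0 is in the set but 1 is not, so the mex is 1.

1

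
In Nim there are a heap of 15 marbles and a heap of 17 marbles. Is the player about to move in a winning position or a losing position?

Bitwise XOR of the heap sizes:
  01111  (15)
  10001  (17)
  -----
  11110  (30)
The nim-sum is 30 ≠ 0, so this is an N-position: the player to move can win.

Winning position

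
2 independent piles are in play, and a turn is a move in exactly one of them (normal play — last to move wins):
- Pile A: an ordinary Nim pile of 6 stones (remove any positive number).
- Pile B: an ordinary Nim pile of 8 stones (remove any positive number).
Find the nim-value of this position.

14

Pile A is a plain Nim pile of size 6, so its Grundy value is 6.
Pile B is a plain Nim pile of size 8, so its Grundy value is 8.
By the Sprague-Grundy theorem, the Grundy value of a sum of independent games is the XOR of the component values.
Combined value = 6 XOR 8 = 14.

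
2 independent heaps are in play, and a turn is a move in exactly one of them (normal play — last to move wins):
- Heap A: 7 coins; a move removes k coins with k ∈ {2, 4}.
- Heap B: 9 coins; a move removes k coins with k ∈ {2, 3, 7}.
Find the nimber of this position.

2

Build the Grundy sequence for heap A with g(k) = mex{g(k−s) : s ∈ {2, 4}, s ≤ k}:
g(0) = mex{} = 0
g(1) = mex{} = 0
g(2) = mex{0} = 1
g(3) = mex{0} = 1
g(4) = mex{0,1} = 2
g(5) = mex{0,1} = 2
g(6) = mex{1,2} = 0
g(7) = mex{1,2} = 0
So g(7) = 0.
Grundy values for heap B (subtraction set {2, 3, 7}):
k:     0  1  2  3  4  5  6  7  8  9
g(k):  0  0  1  1  2  0  0  1  1  2
So g(9) = 2.
By the Sprague-Grundy theorem, the Grundy value of a sum of independent games is the XOR of the component values.
Combined value = 0 XOR 2 = 2.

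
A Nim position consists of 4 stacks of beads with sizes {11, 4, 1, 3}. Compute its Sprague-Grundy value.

13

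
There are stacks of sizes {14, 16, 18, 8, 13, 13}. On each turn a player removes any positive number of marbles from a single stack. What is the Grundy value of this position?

Write each in binary and XOR column by column:
  01110  (14)
  10000  (16)
  10010  (18)
  01000  (8)
  01101  (13)
  01101  (13)
  -----
  00100  (4)

4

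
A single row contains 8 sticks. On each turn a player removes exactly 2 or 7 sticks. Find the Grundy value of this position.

Compute g(0), g(1), … for moves {2, 7}:
k:     0  1  2  3  4  5  6  7  8
g(k):  0  0  1  1  0  0  1  1  2
So g(8) = 2.

2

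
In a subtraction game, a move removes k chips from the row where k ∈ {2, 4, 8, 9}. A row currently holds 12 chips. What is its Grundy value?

Compute g(0), g(1), … for moves {2, 4, 8, 9}:
g(0) = mex{} = 0
g(1) = mex{} = 0
g(2) = mex{0} = 1
g(3) = mex{0} = 1
g(4) = mex{0,1} = 2
g(5) = mex{0,1} = 2
g(6) = mex{1,2} = 0
g(7) = mex{1,2} = 0
g(8) = mex{0,2} = 1
g(9) = mex{0,2} = 1
g(10) = mex{0,1} = 2
g(11) = mex{0,1} = 2
g(12) = mex{1,2} = 0
So g(12) = 0.

0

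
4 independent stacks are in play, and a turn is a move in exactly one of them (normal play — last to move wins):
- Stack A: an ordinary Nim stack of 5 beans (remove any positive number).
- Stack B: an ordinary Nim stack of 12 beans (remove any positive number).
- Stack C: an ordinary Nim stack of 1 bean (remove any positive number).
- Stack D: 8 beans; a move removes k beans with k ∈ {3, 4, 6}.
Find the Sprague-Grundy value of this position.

10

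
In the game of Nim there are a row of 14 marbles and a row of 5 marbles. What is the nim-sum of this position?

Bitwise XOR of the heap sizes:
  1110  (14)
  0101  (5)
  ----
  1011  (11)

11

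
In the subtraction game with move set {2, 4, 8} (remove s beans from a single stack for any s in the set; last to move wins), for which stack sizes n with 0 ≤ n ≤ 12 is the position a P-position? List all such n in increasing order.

0, 1, 6, 7, 12

Build the Grundy sequence with g(k) = mex{g(k−s) : s ∈ {2, 4, 8}, s ≤ k}:
k:     0  1  2  3  4  5  6  7  8  9 10 11 12
g(k):  0  0  1  1  2  2  0  0  1  1  2  2  0
The P-positions (g = 0) in 0..12 are 0, 1, 6, 7, 12.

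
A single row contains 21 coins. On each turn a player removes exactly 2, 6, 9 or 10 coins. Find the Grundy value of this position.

1

Build the Grundy sequence with g(k) = mex{g(k−s) : s ∈ {2, 6, 9, 10}, s ≤ k}:
k:     0  1  2  3  4  5  6  7  8  9 10 11 12 13 14 15 16 17 18 19 20 21
g(k):  0  0  1  1  0  0  1  1  0  2  1  3  0  2  1  3  0  2  1  0  0  1
So g(21) = 1.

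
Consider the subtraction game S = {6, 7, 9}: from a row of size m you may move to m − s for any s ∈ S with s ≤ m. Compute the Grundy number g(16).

0

Grundy values for subtraction set {6, 7, 9}:
k:     0  1  2  3  4  5  6  7  8  9 10 11 12 13 14 15 16
g(k):  0  0  0  0  0  0  1  1  1  1  1  1  2  2  2  0  0
So g(16) = 0.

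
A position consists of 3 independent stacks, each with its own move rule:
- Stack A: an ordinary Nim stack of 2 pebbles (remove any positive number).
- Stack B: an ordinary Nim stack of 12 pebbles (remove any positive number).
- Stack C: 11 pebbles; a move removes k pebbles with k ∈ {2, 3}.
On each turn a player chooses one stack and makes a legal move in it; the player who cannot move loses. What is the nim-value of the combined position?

Stack A is a plain Nim stack of size 2, so its Grundy value is 2.
Stack B is a plain Nim stack of size 12, so its Grundy value is 12.
Build the Grundy sequence for stack C with g(k) = mex{g(k−s) : s ∈ {2, 3}, s ≤ k}:
k:     0  1  2  3  4  5  6  7  8  9 10 11
g(k):  0  0  1  1  2  0  0  1  1  2  0  0
So g(11) = 0.
The value of a disjunctive sum is the nim-sum of the parts.
Combined value = 2 XOR 12 XOR 0 = 14.

14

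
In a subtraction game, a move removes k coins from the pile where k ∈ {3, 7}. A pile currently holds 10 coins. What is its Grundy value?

0

Build the Grundy sequence with g(k) = mex{g(k−s) : s ∈ {3, 7}, s ≤ k}:
k:     0  1  2  3  4  5  6  7  8  9 10
g(k):  0  0  0  1  1  1  0  2  2  1  0
So g(10) = 0.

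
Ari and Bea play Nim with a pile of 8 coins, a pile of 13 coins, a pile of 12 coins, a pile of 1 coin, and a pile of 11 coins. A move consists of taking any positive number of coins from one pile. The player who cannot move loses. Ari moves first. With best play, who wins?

Bitwise XOR of the heap sizes:
  1000  (8)
  1101  (13)
  1100  (12)
  0001  (1)
  1011  (11)
  ----
  0011  (3)
The nim-sum is 3 ≠ 0, so this is an N-position: the player to move can win; Ari has a winning move.

Ari wins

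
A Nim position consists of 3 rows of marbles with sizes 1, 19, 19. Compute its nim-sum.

1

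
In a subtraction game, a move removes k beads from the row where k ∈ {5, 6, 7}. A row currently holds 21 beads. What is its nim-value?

Build the Grundy sequence with g(k) = mex{g(k−s) : s ∈ {5, 6, 7}, s ≤ k}:
k:     0  1  2  3  4  5  6  7  8  9 10 11 12 13 14 15 16 17 18 19 20 21
g(k):  0  0  0  0  0  1  1  1  1  1  2  2  0  0  0  0  0  1  1  1  1  1
So g(21) = 1.

1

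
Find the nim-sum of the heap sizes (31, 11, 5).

17

Compute the nim-sum pairwise:
31 ^ 11 = 20
20 ^ 5 = 17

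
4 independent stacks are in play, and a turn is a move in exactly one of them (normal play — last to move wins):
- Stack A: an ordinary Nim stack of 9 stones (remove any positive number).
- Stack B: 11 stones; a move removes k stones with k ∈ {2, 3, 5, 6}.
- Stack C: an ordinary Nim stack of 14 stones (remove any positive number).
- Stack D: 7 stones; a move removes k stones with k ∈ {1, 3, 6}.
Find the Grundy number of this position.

5

Stack A is a plain Nim stack of size 9, so its Grundy value is 9.
Grundy values for stack B (subtraction set {2, 3, 5, 6}):
k:     0  1  2  3  4  5  6  7  8  9 10 11
g(k):  0  0  1  1  2  2  3  3  0  0  1  1
So g(11) = 1.
Stack C is a plain Nim stack of size 14, so its Grundy value is 14.
For stack D, compute g(0), g(1), … with moves {1, 3, 6}:
g(0) = mex{} = 0
g(1) = mex{0} = 1
g(2) = mex{1} = 0
g(3) = mex{0} = 1
g(4) = mex{1} = 0
g(5) = mex{0} = 1
g(6) = mex{0,1} = 2
g(7) = mex{0,1,2} = 3
So g(7) = 3.
The value of a disjunctive sum is the nim-sum of the parts.
Combined value = 9 XOR 1 XOR 14 XOR 3 = 5.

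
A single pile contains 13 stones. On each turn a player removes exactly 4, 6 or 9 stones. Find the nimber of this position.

Grundy values for subtraction set {4, 6, 9}:
k:     0  1  2  3  4  5  6  7  8  9 10 11 12 13
g(k):  0  0  0  0  1  1  1  1  2  2  2  2  3  0
So g(13) = 0.

0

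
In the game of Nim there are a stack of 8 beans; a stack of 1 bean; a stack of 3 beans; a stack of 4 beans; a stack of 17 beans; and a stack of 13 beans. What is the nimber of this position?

18

Compute the nim-sum pairwise:
8 XOR 1 = 9
9 XOR 3 = 10
10 XOR 4 = 14
14 XOR 17 = 31
31 XOR 13 = 18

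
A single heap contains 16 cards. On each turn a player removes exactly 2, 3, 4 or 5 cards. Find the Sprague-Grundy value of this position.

Build the Grundy sequence with g(k) = mex{g(k−s) : s ∈ {2, 3, 4, 5}, s ≤ k}:
k:     0  1  2  3  4  5  6  7  8  9 10 11 12 13 14 15 16
g(k):  0  0  1  1  2  2  3  0  0  1  1  2  2  3  0  0  1
So g(16) = 1.

1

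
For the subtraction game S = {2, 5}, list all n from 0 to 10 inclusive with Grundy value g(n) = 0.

0, 1, 4, 7, 8

Compute g(0), g(1), … for moves {2, 5}:
k:     0  1  2  3  4  5  6  7  8  9 10
g(k):  0  0  1  1  0  2  1  0  0  1  1
The P-positions (g = 0) in 0..10 are 0, 1, 4, 7, 8.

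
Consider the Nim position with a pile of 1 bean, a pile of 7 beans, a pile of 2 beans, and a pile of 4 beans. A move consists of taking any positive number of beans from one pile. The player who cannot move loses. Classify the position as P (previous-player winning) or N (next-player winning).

P-position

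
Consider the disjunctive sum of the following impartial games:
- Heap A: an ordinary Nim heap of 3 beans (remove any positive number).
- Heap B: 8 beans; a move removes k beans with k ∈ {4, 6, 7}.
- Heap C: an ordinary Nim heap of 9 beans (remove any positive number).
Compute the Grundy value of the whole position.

8

Heap A is a plain Nim heap of size 3, so its Grundy value is 3.
Grundy values for heap B (subtraction set {4, 6, 7}):
k:     0  1  2  3  4  5  6  7  8
g(k):  0  0  0  0  1  1  1  1  2
So g(8) = 2.
Heap C is a plain Nim heap of size 9, so its Grundy value is 9.
By the Sprague-Grundy theorem, the Grundy value of a sum of independent games is the XOR of the component values.
Combined value = 3 ⊕ 2 ⊕ 9 = 8.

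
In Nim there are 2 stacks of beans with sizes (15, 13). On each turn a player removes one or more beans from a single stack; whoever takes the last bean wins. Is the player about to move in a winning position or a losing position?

Winning position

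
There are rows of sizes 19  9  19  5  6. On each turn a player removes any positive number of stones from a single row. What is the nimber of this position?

Compute the nim-sum pairwise:
19 XOR 9 = 26
26 XOR 19 = 9
9 XOR 5 = 12
12 XOR 6 = 10

10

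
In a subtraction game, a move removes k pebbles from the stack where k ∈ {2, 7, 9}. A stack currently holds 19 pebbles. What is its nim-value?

0

Grundy values for subtraction set {2, 7, 9}:
k:     0  1  2  3  4  5  6  7  8  9 10 11 12 13 14 15 16 17 18 19
g(k):  0  0  1  1  0  0  1  1  2  2  3  3  2  2  3  0  0  1  1  0
So g(19) = 0.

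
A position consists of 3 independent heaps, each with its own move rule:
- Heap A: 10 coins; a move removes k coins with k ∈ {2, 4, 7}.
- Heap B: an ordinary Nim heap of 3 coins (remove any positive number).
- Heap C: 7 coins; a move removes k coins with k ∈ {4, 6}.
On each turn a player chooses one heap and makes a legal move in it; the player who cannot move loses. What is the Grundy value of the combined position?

For heap A, compute g(0), g(1), … with moves {2, 4, 7}:
g(0) = mex{} = 0
g(1) = mex{} = 0
g(2) = mex{0} = 1
g(3) = mex{0} = 1
g(4) = mex{0,1} = 2
g(5) = mex{0,1} = 2
g(6) = mex{1,2} = 0
g(7) = mex{0,1,2} = 3
g(8) = mex{0,2} = 1
g(9) = mex{1,2,3} = 0
g(10) = mex{0,1} = 2
So g(10) = 2.
Heap B is a plain Nim heap of size 3, so its Grundy value is 3.
Build the Grundy sequence for heap C with g(k) = mex{g(k−s) : s ∈ {4, 6}, s ≤ k}:
g(0) = mex{} = 0
g(1) = mex{} = 0
g(2) = mex{} = 0
g(3) = mex{} = 0
g(4) = mex{0} = 1
g(5) = mex{0} = 1
g(6) = mex{0} = 1
g(7) = mex{0} = 1
So g(7) = 1.
The value of a disjunctive sum is the nim-sum of the parts.
Combined value = 2 XOR 3 XOR 1 = 0.

0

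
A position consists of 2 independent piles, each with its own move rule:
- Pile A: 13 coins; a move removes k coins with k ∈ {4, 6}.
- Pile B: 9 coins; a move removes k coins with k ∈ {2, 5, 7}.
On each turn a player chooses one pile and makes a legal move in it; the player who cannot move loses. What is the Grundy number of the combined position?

2

Build the Grundy sequence for pile A with g(k) = mex{g(k−s) : s ∈ {4, 6}, s ≤ k}:
k:     0  1  2  3  4  5  6  7  8  9 10 11 12 13
g(k):  0  0  0  0  1  1  1  1  2  2  0  0  0  0
So g(13) = 0.
For pile B, compute g(0), g(1), … with moves {2, 5, 7}:
g(0) = mex{} = 0
g(1) = mex{} = 0
g(2) = mex{0} = 1
g(3) = mex{0} = 1
g(4) = mex{1} = 0
g(5) = mex{0,1} = 2
g(6) = mex{0} = 1
g(7) = mex{0,1,2} = 3
g(8) = mex{0,1} = 2
g(9) = mex{0,1,3} = 2
So g(9) = 2.
By the Sprague-Grundy theorem, the Grundy value of a sum of independent games is the XOR of the component values.
Combined value = 0 ⊕ 2 = 2.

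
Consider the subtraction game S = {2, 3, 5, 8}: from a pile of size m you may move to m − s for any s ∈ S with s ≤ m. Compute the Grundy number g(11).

0

Grundy values for subtraction set {2, 3, 5, 8}:
k:     0  1  2  3  4  5  6  7  8  9 10 11
g(k):  0  0  1  1  2  2  3  0  4  1  3  0
So g(11) = 0.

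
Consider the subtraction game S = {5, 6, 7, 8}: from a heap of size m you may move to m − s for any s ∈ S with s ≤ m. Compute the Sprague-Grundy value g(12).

2

Build the Grundy sequence with g(k) = mex{g(k−s) : s ∈ {5, 6, 7, 8}, s ≤ k}:
k:     0  1  2  3  4  5  6  7  8  9 10 11 12
g(k):  0  0  0  0  0  1  1  1  1  1  2  2  2
So g(12) = 2.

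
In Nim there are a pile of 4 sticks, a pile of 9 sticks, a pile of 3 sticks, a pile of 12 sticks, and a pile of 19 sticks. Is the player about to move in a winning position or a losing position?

Nim-sum: 4 ^ 9 ^ 3 ^ 12 ^ 19 = 17.
The nim-sum is 17 ≠ 0, so this is an N-position: the player to move can win.

Winning position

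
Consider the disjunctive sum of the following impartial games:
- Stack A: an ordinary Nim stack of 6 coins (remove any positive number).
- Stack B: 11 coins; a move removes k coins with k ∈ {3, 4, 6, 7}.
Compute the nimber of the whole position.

6

Stack A is a plain Nim stack of size 6, so its Grundy value is 6.
For stack B, compute g(0), g(1), … with moves {3, 4, 6, 7}:
k:     0  1  2  3  4  5  6  7  8  9 10 11
g(k):  0  0  0  1  1  1  2  2  2  3  0  0
So g(11) = 0.
By the Sprague-Grundy theorem, the Grundy value of a sum of independent games is the XOR of the component values.
Combined value = 6 XOR 0 = 6.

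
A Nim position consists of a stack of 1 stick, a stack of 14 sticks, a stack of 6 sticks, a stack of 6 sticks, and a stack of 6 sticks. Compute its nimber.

Write each in binary and XOR column by column:
  0001  (1)
  1110  (14)
  0110  (6)
  0110  (6)
  0110  (6)
  ----
  1001  (9)

9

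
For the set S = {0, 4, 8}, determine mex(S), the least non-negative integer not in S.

1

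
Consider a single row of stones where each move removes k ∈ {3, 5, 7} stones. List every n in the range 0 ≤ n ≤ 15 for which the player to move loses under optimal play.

Build the Grundy sequence with g(k) = mex{g(k−s) : s ∈ {3, 5, 7}, s ≤ k}:
k:     0  1  2  3  4  5  6  7  8  9 10 11 12 13 14 15
g(k):  0  0  0  1  1  1  2  2  2  3  0  0  0  1  1  1
The P-positions (g = 0) in 0..15 are 0, 1, 2, 10, 11, 12.

0, 1, 2, 10, 11, 12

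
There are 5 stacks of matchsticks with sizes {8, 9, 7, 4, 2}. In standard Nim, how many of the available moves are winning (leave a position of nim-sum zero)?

Compute the nim-sum pairwise:
8 ⊕ 9 = 1
1 ⊕ 7 = 6
6 ⊕ 4 = 2
2 ⊕ 2 = 0
The nim-sum is already 0, so every move leaves a nonzero nim-sum — there are no winning moves.

0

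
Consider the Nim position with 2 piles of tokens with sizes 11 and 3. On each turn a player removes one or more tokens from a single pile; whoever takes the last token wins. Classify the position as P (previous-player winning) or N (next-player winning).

N-position

Compute the nim-sum pairwise:
11 ^ 3 = 8
The nim-sum is 8 ≠ 0, so this is an N-position: the player to move can win.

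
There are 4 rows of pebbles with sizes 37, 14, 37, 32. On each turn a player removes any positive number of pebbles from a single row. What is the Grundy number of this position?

In binary:
  100101  (37)
  001110  (14)
  100101  (37)
  100000  (32)
  ------
  101110  (46)

46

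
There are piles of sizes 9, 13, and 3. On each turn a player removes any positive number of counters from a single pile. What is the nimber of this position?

Nim-sum: 9 ⊕ 13 ⊕ 3 = 7.

7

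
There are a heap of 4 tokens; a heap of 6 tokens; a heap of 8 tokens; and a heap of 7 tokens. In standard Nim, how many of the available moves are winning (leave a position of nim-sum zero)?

Nim-sum: 4 XOR 6 XOR 8 XOR 7 = 13.
The overall nim-sum is X = 13. A heap of size p has a winning move iff p XOR X < p (reduce it to p XOR X).
  4: 4 XOR 13 = 9 ≥ 4 — no move.
  6: 6 XOR 13 = 11 ≥ 6 — no move.
  8: 8 XOR 13 = 5 < 8 — winning move (to 5).
  7: 7 XOR 13 = 10 ≥ 7 — no move.
That gives 1 winning move.

1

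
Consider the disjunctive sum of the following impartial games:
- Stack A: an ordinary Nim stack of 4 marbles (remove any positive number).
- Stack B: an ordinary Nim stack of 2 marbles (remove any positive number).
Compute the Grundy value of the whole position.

6

Stack A is a plain Nim stack of size 4, so its Grundy value is 4.
Stack B is a plain Nim stack of size 2, so its Grundy value is 2.
The value of a disjunctive sum is the nim-sum of the parts.
Combined value = 4 ⊕ 2 = 6.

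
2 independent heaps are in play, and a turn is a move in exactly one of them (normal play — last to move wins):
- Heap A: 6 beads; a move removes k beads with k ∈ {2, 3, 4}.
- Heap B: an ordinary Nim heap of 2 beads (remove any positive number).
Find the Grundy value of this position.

2

For heap A, compute g(0), g(1), … with moves {2, 3, 4}:
g(0) = mex{} = 0
g(1) = mex{} = 0
g(2) = mex{0} = 1
g(3) = mex{0} = 1
g(4) = mex{0,1} = 2
g(5) = mex{0,1} = 2
g(6) = mex{1,2} = 0
So g(6) = 0.
Heap B is a plain Nim heap of size 2, so its Grundy value is 2.
The value of a disjunctive sum is the nim-sum of the parts.
Combined value = 0 XOR 2 = 2.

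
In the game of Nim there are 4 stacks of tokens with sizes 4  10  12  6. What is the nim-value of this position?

Write each in binary and XOR column by column:
  0100  (4)
  1010  (10)
  1100  (12)
  0110  (6)
  ----
  0100  (4)

4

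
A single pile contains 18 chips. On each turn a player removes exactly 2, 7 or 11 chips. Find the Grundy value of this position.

Grundy values for subtraction set {2, 7, 11}:
k:     0  1  2  3  4  5  6  7  8  9 10 11 12 13 14 15 16 17 18
g(k):  0  0  1  1  0  0  1  1  2  0  0  1  1  0  0  1  1  2  0
So g(18) = 0.

0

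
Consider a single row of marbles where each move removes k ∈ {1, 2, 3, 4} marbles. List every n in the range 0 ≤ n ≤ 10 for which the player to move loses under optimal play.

Grundy values for subtraction set {1, 2, 3, 4}:
k:     0  1  2  3  4  5  6  7  8  9 10
g(k):  0  1  2  3  4  0  1  2  3  4  0
The P-positions (g = 0) in 0..10 are 0, 5, 10.

0, 5, 10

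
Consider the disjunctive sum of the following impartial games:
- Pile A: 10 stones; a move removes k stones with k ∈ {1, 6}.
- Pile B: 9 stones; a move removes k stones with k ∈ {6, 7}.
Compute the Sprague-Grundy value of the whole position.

0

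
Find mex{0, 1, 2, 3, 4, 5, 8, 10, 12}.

The values 0, 1, 2, 3, 4, 5 are all present; 6 is the first non-negative integer missing from the set.

6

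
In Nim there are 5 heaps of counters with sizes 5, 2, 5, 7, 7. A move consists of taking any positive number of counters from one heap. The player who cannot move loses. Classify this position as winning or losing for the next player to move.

Nim-sum: 5 ^ 2 ^ 5 ^ 7 ^ 7 = 2.
The nim-sum is 2 ≠ 0, so this is an N-position: the player to move can win.

Winning position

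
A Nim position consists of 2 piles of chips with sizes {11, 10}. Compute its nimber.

1

Compute the nim-sum pairwise:
11 XOR 10 = 1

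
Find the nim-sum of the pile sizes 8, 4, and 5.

9

Nim-sum: 8 ⊕ 4 ⊕ 5 = 9.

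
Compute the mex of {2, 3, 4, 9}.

0

0 is not in the set, so the mex is 0.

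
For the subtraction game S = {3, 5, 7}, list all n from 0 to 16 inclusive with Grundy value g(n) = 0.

0, 1, 2, 10, 11, 12

Compute g(0), g(1), … for moves {3, 5, 7}:
k:     0  1  2  3  4  5  6  7  8  9 10 11 12 13 14 15 16
g(k):  0  0  0  1  1  1  2  2  2  3  0  0  0  1  1  1  2
The P-positions (g = 0) in 0..16 are 0, 1, 2, 10, 11, 12.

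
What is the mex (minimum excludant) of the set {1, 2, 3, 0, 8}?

The values 0, 1, 2, 3 are all present; 4 is the first non-negative integer missing from the set.

4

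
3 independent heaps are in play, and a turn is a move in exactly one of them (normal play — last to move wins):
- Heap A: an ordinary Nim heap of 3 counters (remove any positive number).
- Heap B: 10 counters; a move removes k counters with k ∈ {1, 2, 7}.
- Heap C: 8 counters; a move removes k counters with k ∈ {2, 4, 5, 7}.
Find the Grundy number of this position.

6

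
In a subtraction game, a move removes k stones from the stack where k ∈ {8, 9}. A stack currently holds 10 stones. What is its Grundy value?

1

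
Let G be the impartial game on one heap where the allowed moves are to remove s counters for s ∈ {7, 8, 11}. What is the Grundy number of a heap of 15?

Build the Grundy sequence with g(k) = mex{g(k−s) : s ∈ {7, 8, 11}, s ≤ k}:
k:     0  1  2  3  4  5  6  7  8  9 10 11 12 13 14 15
g(k):  0  0  0  0  0  0  0  1  1  1  1  1  1  1  2  2
So g(15) = 2.

2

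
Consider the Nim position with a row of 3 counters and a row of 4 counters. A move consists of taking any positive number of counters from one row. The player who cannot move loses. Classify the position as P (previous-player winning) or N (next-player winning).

N-position

Bitwise XOR of the heap sizes:
  011  (3)
  100  (4)
  ---
  111  (7)
The nim-sum is 7 ≠ 0, so this is an N-position: the player to move can win.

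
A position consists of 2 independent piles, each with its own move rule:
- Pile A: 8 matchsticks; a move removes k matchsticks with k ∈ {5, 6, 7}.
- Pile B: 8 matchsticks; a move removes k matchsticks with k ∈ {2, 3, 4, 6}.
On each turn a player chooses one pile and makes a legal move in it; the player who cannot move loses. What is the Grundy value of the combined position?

Grundy values for pile A (subtraction set {5, 6, 7}):
g(0) = mex{} = 0
g(1) = mex{} = 0
g(2) = mex{} = 0
g(3) = mex{} = 0
g(4) = mex{} = 0
g(5) = mex{0} = 1
g(6) = mex{0} = 1
g(7) = mex{0} = 1
g(8) = mex{0} = 1
So g(8) = 1.
Build the Grundy sequence for pile B with g(k) = mex{g(k−s) : s ∈ {2, 3, 4, 6}, s ≤ k}:
k:     0  1  2  3  4  5  6  7  8
g(k):  0  0  1  1  2  2  3  3  0
So g(8) = 0.
By the Sprague-Grundy theorem, the Grundy value of a sum of independent games is the XOR of the component values.
Combined value = 1 XOR 0 = 1.

1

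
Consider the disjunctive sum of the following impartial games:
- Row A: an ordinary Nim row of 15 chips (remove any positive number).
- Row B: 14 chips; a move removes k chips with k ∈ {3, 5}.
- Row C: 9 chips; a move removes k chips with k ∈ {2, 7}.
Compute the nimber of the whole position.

13

Row A is a plain Nim row of size 15, so its Grundy value is 15.
Grundy values for row B (subtraction set {3, 5}):
g(0) = mex{} = 0
g(1) = mex{} = 0
g(2) = mex{} = 0
g(3) = mex{0} = 1
g(4) = mex{0} = 1
g(5) = mex{0} = 1
g(6) = mex{0,1} = 2
g(7) = mex{0,1} = 2
g(8) = mex{1} = 0
g(9) = mex{1,2} = 0
g(10) = mex{1,2} = 0
g(11) = mex{0,2} = 1
g(12) = mex{0,2} = 1
g(13) = mex{0} = 1
g(14) = mex{0,1} = 2
So g(14) = 2.
Build the Grundy sequence for row C with g(k) = mex{g(k−s) : s ∈ {2, 7}, s ≤ k}:
g(0) = mex{} = 0
g(1) = mex{} = 0
g(2) = mex{0} = 1
g(3) = mex{0} = 1
g(4) = mex{1} = 0
g(5) = mex{1} = 0
g(6) = mex{0} = 1
g(7) = mex{0} = 1
g(8) = mex{0,1} = 2
g(9) = mex{1} = 0
So g(9) = 0.
The value of a disjunctive sum is the nim-sum of the parts.
Combined value = 15 XOR 2 XOR 0 = 13.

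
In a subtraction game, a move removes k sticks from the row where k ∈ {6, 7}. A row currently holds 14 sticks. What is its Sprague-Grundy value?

Compute g(0), g(1), … for moves {6, 7}:
g(0) = mex{} = 0
g(1) = mex{} = 0
g(2) = mex{} = 0
g(3) = mex{} = 0
g(4) = mex{} = 0
g(5) = mex{} = 0
g(6) = mex{0} = 1
g(7) = mex{0} = 1
g(8) = mex{0} = 1
g(9) = mex{0} = 1
g(10) = mex{0} = 1
g(11) = mex{0} = 1
g(12) = mex{0,1} = 2
g(13) = mex{1} = 0
g(14) = mex{1} = 0
So g(14) = 0.

0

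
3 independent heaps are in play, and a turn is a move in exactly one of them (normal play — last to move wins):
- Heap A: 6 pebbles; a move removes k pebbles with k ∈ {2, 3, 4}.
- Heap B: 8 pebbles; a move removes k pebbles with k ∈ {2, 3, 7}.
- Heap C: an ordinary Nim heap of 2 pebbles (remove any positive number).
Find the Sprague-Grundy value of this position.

3

For heap A, compute g(0), g(1), … with moves {2, 3, 4}:
g(0) = mex{} = 0
g(1) = mex{} = 0
g(2) = mex{0} = 1
g(3) = mex{0} = 1
g(4) = mex{0,1} = 2
g(5) = mex{0,1} = 2
g(6) = mex{1,2} = 0
So g(6) = 0.
Build the Grundy sequence for heap B with g(k) = mex{g(k−s) : s ∈ {2, 3, 7}, s ≤ k}:
g(0) = mex{} = 0
g(1) = mex{} = 0
g(2) = mex{0} = 1
g(3) = mex{0} = 1
g(4) = mex{0,1} = 2
g(5) = mex{1} = 0
g(6) = mex{1,2} = 0
g(7) = mex{0,2} = 1
g(8) = mex{0} = 1
So g(8) = 1.
Heap C is a plain Nim heap of size 2, so its Grundy value is 2.
By the Sprague-Grundy theorem, the Grundy value of a sum of independent games is the XOR of the component values.
Combined value = 0 XOR 1 XOR 2 = 3.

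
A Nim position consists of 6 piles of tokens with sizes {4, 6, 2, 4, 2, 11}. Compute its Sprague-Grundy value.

13

In binary:
  0100  (4)
  0110  (6)
  0010  (2)
  0100  (4)
  0010  (2)
  1011  (11)
  ----
  1101  (13)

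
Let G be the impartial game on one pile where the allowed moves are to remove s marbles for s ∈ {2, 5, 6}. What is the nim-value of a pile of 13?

1

Grundy values for subtraction set {2, 5, 6}:
k:     0  1  2  3  4  5  6  7  8  9 10 11 12 13
g(k):  0  0  1  1  0  2  1  3  0  2  1  0  0  1
So g(13) = 1.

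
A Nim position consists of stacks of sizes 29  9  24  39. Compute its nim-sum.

43

Compute the nim-sum pairwise:
29 XOR 9 = 20
20 XOR 24 = 12
12 XOR 39 = 43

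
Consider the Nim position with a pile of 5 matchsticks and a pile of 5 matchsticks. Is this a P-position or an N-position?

P-position

Compute the nim-sum pairwise:
5 XOR 5 = 0
The nim-sum is 0, so this is a P-position: the player to move is in a losing position under optimal play.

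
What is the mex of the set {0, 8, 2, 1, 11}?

3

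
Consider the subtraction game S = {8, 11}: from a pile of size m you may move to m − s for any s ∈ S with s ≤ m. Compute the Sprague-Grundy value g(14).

1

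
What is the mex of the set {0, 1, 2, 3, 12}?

4

The values 0, 1, 2, 3 are all present; 4 is the first non-negative integer missing from the set.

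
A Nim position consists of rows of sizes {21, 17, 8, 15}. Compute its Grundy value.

Nim-sum: 21 ^ 17 ^ 8 ^ 15 = 3.

3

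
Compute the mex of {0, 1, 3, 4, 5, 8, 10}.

2

The values 0, 1 are all present; 2 is the first non-negative integer missing from the set.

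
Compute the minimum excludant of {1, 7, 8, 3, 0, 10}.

The values 0, 1 are all present; 2 is the first non-negative integer missing from the set.

2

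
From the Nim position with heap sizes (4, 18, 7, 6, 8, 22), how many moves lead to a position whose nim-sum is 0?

Compute the nim-sum pairwise:
4 XOR 18 = 22
22 XOR 7 = 17
17 XOR 6 = 23
23 XOR 8 = 31
31 XOR 22 = 9
The overall nim-sum is X = 9. A heap of size p has a winning move iff p XOR X < p (reduce it to p XOR X).
  4: 4 XOR 9 = 13 ≥ 4 — no move.
  18: 18 XOR 9 = 27 ≥ 18 — no move.
  7: 7 XOR 9 = 14 ≥ 7 — no move.
  6: 6 XOR 9 = 15 ≥ 6 — no move.
  8: 8 XOR 9 = 1 < 8 — winning move (to 1).
  22: 22 XOR 9 = 31 ≥ 22 — no move.
That gives 1 winning move.

1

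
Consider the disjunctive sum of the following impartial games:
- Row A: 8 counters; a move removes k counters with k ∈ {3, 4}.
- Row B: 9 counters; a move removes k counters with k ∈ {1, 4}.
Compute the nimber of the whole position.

2

Build the Grundy sequence for row A with g(k) = mex{g(k−s) : s ∈ {3, 4}, s ≤ k}:
g(0) = mex{} = 0
g(1) = mex{} = 0
g(2) = mex{} = 0
g(3) = mex{0} = 1
g(4) = mex{0} = 1
g(5) = mex{0} = 1
g(6) = mex{0,1} = 2
g(7) = mex{1} = 0
g(8) = mex{1} = 0
So g(8) = 0.
For row B, compute g(0), g(1), … with moves {1, 4}:
g(0) = mex{} = 0
g(1) = mex{0} = 1
g(2) = mex{1} = 0
g(3) = mex{0} = 1
g(4) = mex{0,1} = 2
g(5) = mex{1,2} = 0
g(6) = mex{0} = 1
g(7) = mex{1} = 0
g(8) = mex{0,2} = 1
g(9) = mex{0,1} = 2
So g(9) = 2.
By the Sprague-Grundy theorem, the Grundy value of a sum of independent games is the XOR of the component values.
Combined value = 0 XOR 2 = 2.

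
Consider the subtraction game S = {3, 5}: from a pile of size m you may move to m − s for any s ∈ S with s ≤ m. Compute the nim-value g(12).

Build the Grundy sequence with g(k) = mex{g(k−s) : s ∈ {3, 5}, s ≤ k}:
k:     0  1  2  3  4  5  6  7  8  9 10 11 12
g(k):  0  0  0  1  1  1  2  2  0  0  0  1  1
So g(12) = 1.

1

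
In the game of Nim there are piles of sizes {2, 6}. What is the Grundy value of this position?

Nim-sum: 2 ⊕ 6 = 4.

4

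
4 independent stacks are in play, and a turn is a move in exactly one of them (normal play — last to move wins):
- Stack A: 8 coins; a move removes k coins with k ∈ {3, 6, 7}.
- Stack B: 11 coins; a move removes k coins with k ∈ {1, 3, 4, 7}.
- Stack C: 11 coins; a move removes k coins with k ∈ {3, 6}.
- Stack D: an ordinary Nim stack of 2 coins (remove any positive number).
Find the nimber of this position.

For stack A, compute g(0), g(1), … with moves {3, 6, 7}:
g(0) = mex{} = 0
g(1) = mex{} = 0
g(2) = mex{} = 0
g(3) = mex{0} = 1
g(4) = mex{0} = 1
g(5) = mex{0} = 1
g(6) = mex{0,1} = 2
g(7) = mex{0,1} = 2
g(8) = mex{0,1} = 2
So g(8) = 2.
Build the Grundy sequence for stack B with g(k) = mex{g(k−s) : s ∈ {1, 3, 4, 7}, s ≤ k}:
g(0) = mex{} = 0
g(1) = mex{0} = 1
g(2) = mex{1} = 0
g(3) = mex{0} = 1
g(4) = mex{0,1} = 2
g(5) = mex{0,1,2} = 3
g(6) = mex{0,1,3} = 2
g(7) = mex{0,1,2} = 3
g(8) = mex{1,2,3} = 0
g(9) = mex{0,2,3} = 1
g(10) = mex{1,2,3} = 0
g(11) = mex{0,2,3} = 1
So g(11) = 1.
Grundy values for stack C (subtraction set {3, 6}):
g(0) = mex{} = 0
g(1) = mex{} = 0
g(2) = mex{} = 0
g(3) = mex{0} = 1
g(4) = mex{0} = 1
g(5) = mex{0} = 1
g(6) = mex{0,1} = 2
g(7) = mex{0,1} = 2
g(8) = mex{0,1} = 2
g(9) = mex{1,2} = 0
g(10) = mex{1,2} = 0
g(11) = mex{1,2} = 0
So g(11) = 0.
Stack D is a plain Nim stack of size 2, so its Grundy value is 2.
The value of a disjunctive sum is the nim-sum of the parts.
Combined value = 2 XOR 1 XOR 0 XOR 2 = 1.

1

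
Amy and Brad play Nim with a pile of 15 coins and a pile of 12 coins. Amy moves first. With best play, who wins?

Write each in binary and XOR column by column:
  1111  (15)
  1100  (12)
  ----
  0011  (3)
The nim-sum is 3 ≠ 0, so this is an N-position: the player to move can win; Amy has a winning move.

Amy wins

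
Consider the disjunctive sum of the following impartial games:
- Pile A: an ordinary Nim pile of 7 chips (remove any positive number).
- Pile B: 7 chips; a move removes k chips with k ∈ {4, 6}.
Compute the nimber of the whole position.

6

Pile A is a plain Nim pile of size 7, so its Grundy value is 7.
For pile B, compute g(0), g(1), … with moves {4, 6}:
k:     0  1  2  3  4  5  6  7
g(k):  0  0  0  0  1  1  1  1
So g(7) = 1.
The value of a disjunctive sum is the nim-sum of the parts.
Combined value = 7 ⊕ 1 = 6.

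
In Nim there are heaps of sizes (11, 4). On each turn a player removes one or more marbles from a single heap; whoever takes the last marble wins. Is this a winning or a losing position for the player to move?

Nim-sum: 11 ⊕ 4 = 15.
The nim-sum is 15 ≠ 0, so this is an N-position: the player to move can win.

Winning position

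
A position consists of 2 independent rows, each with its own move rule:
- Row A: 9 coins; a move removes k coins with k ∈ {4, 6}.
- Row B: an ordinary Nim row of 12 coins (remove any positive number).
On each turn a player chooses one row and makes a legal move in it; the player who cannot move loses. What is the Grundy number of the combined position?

14

Build the Grundy sequence for row A with g(k) = mex{g(k−s) : s ∈ {4, 6}, s ≤ k}:
g(0) = mex{} = 0
g(1) = mex{} = 0
g(2) = mex{} = 0
g(3) = mex{} = 0
g(4) = mex{0} = 1
g(5) = mex{0} = 1
g(6) = mex{0} = 1
g(7) = mex{0} = 1
g(8) = mex{0,1} = 2
g(9) = mex{0,1} = 2
So g(9) = 2.
Row B is a plain Nim row of size 12, so its Grundy value is 12.
By the Sprague-Grundy theorem, the Grundy value of a sum of independent games is the XOR of the component values.
Combined value = 2 XOR 12 = 14.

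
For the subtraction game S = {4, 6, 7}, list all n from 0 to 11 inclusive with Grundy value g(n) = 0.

0, 1, 2, 3, 11

Compute g(0), g(1), … for moves {4, 6, 7}:
k:     0  1  2  3  4  5  6  7  8  9 10 11
g(k):  0  0  0  0  1  1  1  1  2  2  2  0
The P-positions (g = 0) in 0..11 are 0, 1, 2, 3, 11.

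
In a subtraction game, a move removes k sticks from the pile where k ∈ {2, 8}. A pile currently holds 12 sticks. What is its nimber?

1

Build the Grundy sequence with g(k) = mex{g(k−s) : s ∈ {2, 8}, s ≤ k}:
g(0) = mex{} = 0
g(1) = mex{} = 0
g(2) = mex{0} = 1
g(3) = mex{0} = 1
g(4) = mex{1} = 0
g(5) = mex{1} = 0
g(6) = mex{0} = 1
g(7) = mex{0} = 1
g(8) = mex{0,1} = 2
g(9) = mex{0,1} = 2
g(10) = mex{1,2} = 0
g(11) = mex{1,2} = 0
g(12) = mex{0} = 1
So g(12) = 1.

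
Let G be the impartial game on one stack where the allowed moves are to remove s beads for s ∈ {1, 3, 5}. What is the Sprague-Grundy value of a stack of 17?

1

Build the Grundy sequence with g(k) = mex{g(k−s) : s ∈ {1, 3, 5}, s ≤ k}:
k:     0  1  2  3  4  5  6  7  8  9 10 11 12 13 14 15 16 17
g(k):  0  1  0  1  0  1  0  1  0  1  0  1  0  1  0  1  0  1
So g(17) = 1.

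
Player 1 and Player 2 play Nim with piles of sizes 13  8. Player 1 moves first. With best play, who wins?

Compute the nim-sum pairwise:
13 XOR 8 = 5
The nim-sum is 5 ≠ 0, so this is an N-position: the player to move can win; Player 1 has a winning move.

Player 1 wins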